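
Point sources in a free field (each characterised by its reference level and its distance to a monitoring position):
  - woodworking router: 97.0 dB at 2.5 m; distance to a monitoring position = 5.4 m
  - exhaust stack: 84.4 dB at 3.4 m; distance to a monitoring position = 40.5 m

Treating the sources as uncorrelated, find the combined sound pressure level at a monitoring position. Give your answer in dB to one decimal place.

90.3 dB

Apply inverse-square spreading to bring every level to the receiver, then sum 10^(L/10).
woodworking router: 97.0 − 20·log₁₀(5.4/2.5) = 97.0 − 6.69 = 90.31 dB.
exhaust stack: 84.4 − 20·log₁₀(40.5/3.4) = 84.4 − 21.52 = 62.88 dB.
Σ 10^(L/10) = 1.076e+09 → L_total = 10·log₁₀(1.076e+09) = 90.32 dB.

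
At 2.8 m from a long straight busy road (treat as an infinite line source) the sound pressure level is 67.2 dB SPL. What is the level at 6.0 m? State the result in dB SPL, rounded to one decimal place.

Cylindrical spreading from a line source gives a 10·log₁₀(r₂/r₁) drop.
L₂ = 67.2 − 10·log₁₀(6.0/2.8) = 67.2 − 3.310 = 63.89 dB SPL.

63.9 dB SPL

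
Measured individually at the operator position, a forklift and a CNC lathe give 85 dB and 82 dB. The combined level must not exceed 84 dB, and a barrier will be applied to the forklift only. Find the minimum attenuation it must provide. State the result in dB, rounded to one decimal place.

5.3 dB

Fixed contribution from the other source: Σ 10^(L/10) = 10^(82/10) = 1.585e+08 (82.00 dB).
The limit corresponds to 10^(84/10) = 2.512e+08; subtracting the fixed part leaves 9.270e+07 for the forklift, i.e. 79.67 dB.
So the forklift must be reduced from 85 to 79.67 dB: IL = 5.33 dB.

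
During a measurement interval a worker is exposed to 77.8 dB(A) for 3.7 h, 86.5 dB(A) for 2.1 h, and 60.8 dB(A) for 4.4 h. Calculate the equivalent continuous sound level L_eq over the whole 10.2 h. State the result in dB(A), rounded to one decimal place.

80.6 dB(A)

Weight each interval's intensity by its duration and average over T = 10.2 h:
Σ tᵢ·10^(Lᵢ/10) = 3.7·10^(77.8/10) + 2.1·10^(86.5/10) + 4.4·10^(60.8/10) = 1.166e+09.
L_eq = 10·log₁₀(1.166e+09/10.2) = 80.58 dB(A).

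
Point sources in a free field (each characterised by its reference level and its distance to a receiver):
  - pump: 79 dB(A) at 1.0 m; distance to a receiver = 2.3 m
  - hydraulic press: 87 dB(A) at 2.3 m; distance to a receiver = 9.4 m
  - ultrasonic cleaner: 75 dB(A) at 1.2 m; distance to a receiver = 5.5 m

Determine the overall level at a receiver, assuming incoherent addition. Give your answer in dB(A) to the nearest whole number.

77 dB(A)

First find each source's level at the receiver (point-source: −20·log₁₀(r/r_ref)), then combine on an intensity basis.
pump: 79 − 20·log₁₀(2.3/1.0) = 79 − 7.23 = 71.77 dB(A).
hydraulic press: 87 − 20·log₁₀(9.4/2.3) = 87 − 12.23 = 74.77 dB(A).
ultrasonic cleaner: 75 − 20·log₁₀(5.5/1.2) = 75 − 13.22 = 61.78 dB(A).
Σ 10^(L/10) = 4.653e+07 → L_total = 10·log₁₀(4.653e+07) = 76.68 dB(A).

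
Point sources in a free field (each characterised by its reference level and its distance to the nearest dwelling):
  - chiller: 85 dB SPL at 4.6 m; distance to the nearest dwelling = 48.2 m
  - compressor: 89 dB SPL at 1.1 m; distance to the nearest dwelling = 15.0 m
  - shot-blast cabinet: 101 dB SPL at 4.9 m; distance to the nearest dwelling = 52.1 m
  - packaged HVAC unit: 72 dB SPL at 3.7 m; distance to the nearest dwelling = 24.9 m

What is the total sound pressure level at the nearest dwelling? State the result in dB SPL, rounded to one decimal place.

80.8 dB SPL

Propagate each source to the receiver with L = L_ref − 20·log₁₀(r/r_ref), then add intensities.
chiller: 85 − 20·log₁₀(48.2/4.6) = 85 − 20.41 = 64.59 dB SPL.
compressor: 89 − 20·log₁₀(15.0/1.1) = 89 − 22.69 = 66.31 dB SPL.
shot-blast cabinet: 101 − 20·log₁₀(52.1/4.9) = 101 − 20.53 = 80.47 dB SPL.
packaged HVAC unit: 72 − 20·log₁₀(24.9/3.7) = 72 − 16.56 = 55.44 dB SPL.
Σ 10^(L/10) = 1.189e+08 → L_total = 10·log₁₀(1.189e+08) = 80.75 dB SPL.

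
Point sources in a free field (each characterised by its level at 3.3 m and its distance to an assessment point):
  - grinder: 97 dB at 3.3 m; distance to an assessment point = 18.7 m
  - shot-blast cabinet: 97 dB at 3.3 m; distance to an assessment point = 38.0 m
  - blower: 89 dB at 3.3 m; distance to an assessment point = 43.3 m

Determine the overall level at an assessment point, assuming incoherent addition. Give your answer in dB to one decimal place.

Propagate each source to the receiver with L = L_ref − 20·log₁₀(r/r_ref), then add intensities.
grinder: 97 − 20·log₁₀(18.7/3.3) = 97 − 15.07 = 81.93 dB.
shot-blast cabinet: 97 − 20·log₁₀(38.0/3.3) = 97 − 21.23 = 75.77 dB.
blower: 89 − 20·log₁₀(43.3/3.3) = 89 − 22.36 = 66.64 dB.
Σ 10^(L/10) = 1.985e+08 → L_total = 10·log₁₀(1.985e+08) = 82.98 dB.

83.0 dB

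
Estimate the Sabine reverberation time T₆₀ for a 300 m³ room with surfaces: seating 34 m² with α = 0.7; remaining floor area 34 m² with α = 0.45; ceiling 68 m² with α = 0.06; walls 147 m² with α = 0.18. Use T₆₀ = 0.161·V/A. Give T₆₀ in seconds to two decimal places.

0.69 s

A = Σ Sᵢαᵢ = 34·0.7 + 34·0.45 + 68·0.06 + 147·0.18 = 69.64 m².
T₆₀ = 0.161 × 300 / 69.64 = 0.694 s.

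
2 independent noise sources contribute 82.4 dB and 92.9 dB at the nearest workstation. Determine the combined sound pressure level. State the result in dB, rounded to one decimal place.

For uncorrelated sources the intensities add, so convert each level to linear form, sum, and take 10·log₁₀ of the total.
Σ 10^(L/10) = 10^(82.4/10) + 10^(92.9/10) = 2.124e+09.
L_total = 10·log₁₀(2.124e+09) = 93.27 dB.

93.3 dB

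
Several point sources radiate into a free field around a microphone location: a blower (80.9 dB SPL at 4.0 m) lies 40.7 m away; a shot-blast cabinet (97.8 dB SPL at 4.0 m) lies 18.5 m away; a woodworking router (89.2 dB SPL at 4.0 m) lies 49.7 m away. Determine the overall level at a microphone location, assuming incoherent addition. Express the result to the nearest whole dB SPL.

85 dB SPL

First find each source's level at the receiver (point-source: −20·log₁₀(r/r_ref)), then combine on an intensity basis.
blower: 80.9 − 20·log₁₀(40.7/4.0) = 80.9 − 20.15 = 60.75 dB SPL.
shot-blast cabinet: 97.8 − 20·log₁₀(18.5/4.0) = 97.8 − 13.30 = 84.50 dB SPL.
woodworking router: 89.2 − 20·log₁₀(49.7/4.0) = 89.2 − 21.89 = 67.31 dB SPL.
Σ 10^(L/10) = 2.883e+08 → L_total = 10·log₁₀(2.883e+08) = 84.60 dB SPL.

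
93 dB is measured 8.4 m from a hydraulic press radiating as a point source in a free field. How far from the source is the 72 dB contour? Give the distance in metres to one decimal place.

94.2 m

Point-source spreading drops the level by 20·log₁₀(r₂/r₁); inverting, r₂/r₁ = 10^(ΔL/20).
r₂ = 8.4·10^((93−72)/20) = 8.4·10^(21.0/20) = 94.25 m.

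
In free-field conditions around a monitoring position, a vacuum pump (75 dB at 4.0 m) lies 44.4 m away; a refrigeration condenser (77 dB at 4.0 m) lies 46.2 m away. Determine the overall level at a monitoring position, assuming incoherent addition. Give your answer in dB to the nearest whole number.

Apply inverse-square spreading to bring every level to the receiver, then sum 10^(L/10).
vacuum pump: 75 − 20·log₁₀(44.4/4.0) = 75 − 20.91 = 54.09 dB.
refrigeration condenser: 77 − 20·log₁₀(46.2/4.0) = 77 − 21.25 = 55.75 dB.
Σ 10^(L/10) = 6.324e+05 → L_total = 10·log₁₀(6.324e+05) = 58.01 dB.

58 dB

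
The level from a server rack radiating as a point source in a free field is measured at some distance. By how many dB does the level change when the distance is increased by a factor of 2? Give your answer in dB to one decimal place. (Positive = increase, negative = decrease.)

A point source loses 6 dB per doubling of distance; generally ΔL = −20·log₁₀(r₂/r₁).
ΔL = −20·log₁₀(2) = -6.02 dB.

-6.0 dB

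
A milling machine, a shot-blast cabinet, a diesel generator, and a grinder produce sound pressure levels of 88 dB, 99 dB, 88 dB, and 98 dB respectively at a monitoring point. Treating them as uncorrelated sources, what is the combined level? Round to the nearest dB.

102 dB

Incoherent sources combine by intensity addition: L_total = 10·log₁₀(Σ 10^(L_i/10)).
Σ 10^(L/10) = 10^(88/10) + 10^(99/10) + 10^(88/10) + 10^(98/10) = 1.551e+10.
L_total = 10·log₁₀(1.551e+10) = 101.91 dB.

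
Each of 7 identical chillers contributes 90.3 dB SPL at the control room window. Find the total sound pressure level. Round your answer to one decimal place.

L_total = L₁ + 10·log₁₀ N for N identical incoherent sources.
L_total = 90.3 + 10·log₁₀(7) = 90.3 + 8.451 = 98.75 dB SPL.

98.8 dB SPL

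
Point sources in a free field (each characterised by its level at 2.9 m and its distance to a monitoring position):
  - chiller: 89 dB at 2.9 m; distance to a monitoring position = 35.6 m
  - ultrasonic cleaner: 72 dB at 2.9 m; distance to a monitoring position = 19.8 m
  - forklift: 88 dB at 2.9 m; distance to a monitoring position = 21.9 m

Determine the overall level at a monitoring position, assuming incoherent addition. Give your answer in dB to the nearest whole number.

72 dB

First find each source's level at the receiver (point-source: −20·log₁₀(r/r_ref)), then combine on an intensity basis.
chiller: 89 − 20·log₁₀(35.6/2.9) = 89 − 21.78 = 67.22 dB.
ultrasonic cleaner: 72 − 20·log₁₀(19.8/2.9) = 72 − 16.69 = 55.31 dB.
forklift: 88 − 20·log₁₀(21.9/2.9) = 88 − 17.56 = 70.44 dB.
Σ 10^(L/10) = 1.667e+07 → L_total = 10·log₁₀(1.667e+07) = 72.22 dB.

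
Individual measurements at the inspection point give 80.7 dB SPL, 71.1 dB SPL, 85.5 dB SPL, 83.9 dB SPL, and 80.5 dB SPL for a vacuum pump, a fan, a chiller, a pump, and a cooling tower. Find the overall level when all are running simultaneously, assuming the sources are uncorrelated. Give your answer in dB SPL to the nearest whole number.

For uncorrelated sources the intensities add, so convert each level to linear form, sum, and take 10·log₁₀ of the total.
Σ 10^(L/10) = 10^(80.7/10) + 10^(71.1/10) + 10^(85.5/10) + 10^(83.9/10) + 10^(80.5/10) = 8.429e+08.
L_total = 10·log₁₀(8.429e+08) = 89.26 dB SPL.

89 dB SPL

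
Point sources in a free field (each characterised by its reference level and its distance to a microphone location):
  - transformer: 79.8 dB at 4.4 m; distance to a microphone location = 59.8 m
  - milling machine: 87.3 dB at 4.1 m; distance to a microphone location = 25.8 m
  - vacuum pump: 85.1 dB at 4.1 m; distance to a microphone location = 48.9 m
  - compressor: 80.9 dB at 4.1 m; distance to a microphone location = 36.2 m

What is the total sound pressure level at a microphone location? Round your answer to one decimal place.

First find each source's level at the receiver (point-source: −20·log₁₀(r/r_ref)), then combine on an intensity basis.
transformer: 79.8 − 20·log₁₀(59.8/4.4) = 79.8 − 22.66 = 57.14 dB.
milling machine: 87.3 − 20·log₁₀(25.8/4.1) = 87.3 − 15.98 = 71.32 dB.
vacuum pump: 85.1 − 20·log₁₀(48.9/4.1) = 85.1 − 21.53 = 63.57 dB.
compressor: 80.9 − 20·log₁₀(36.2/4.1) = 80.9 − 18.92 = 61.98 dB.
Σ 10^(L/10) = 1.793e+07 → L_total = 10·log₁₀(1.793e+07) = 72.54 dB.

72.5 dB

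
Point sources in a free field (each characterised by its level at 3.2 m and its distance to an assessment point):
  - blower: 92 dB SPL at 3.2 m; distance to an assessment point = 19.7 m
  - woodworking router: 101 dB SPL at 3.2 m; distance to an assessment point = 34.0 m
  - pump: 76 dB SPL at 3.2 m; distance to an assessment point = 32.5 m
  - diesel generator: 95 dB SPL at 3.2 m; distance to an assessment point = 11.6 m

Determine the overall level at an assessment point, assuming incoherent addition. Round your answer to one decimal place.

Propagate each source to the receiver with L = L_ref − 20·log₁₀(r/r_ref), then add intensities.
blower: 92 − 20·log₁₀(19.7/3.2) = 92 − 15.79 = 76.21 dB SPL.
woodworking router: 101 − 20·log₁₀(34.0/3.2) = 101 − 20.53 = 80.47 dB SPL.
pump: 76 − 20·log₁₀(32.5/3.2) = 76 − 20.13 = 55.87 dB SPL.
diesel generator: 95 − 20·log₁₀(11.6/3.2) = 95 − 11.19 = 83.81 dB SPL.
Σ 10^(L/10) = 3.944e+08 → L_total = 10·log₁₀(3.944e+08) = 85.96 dB SPL.

86.0 dB SPL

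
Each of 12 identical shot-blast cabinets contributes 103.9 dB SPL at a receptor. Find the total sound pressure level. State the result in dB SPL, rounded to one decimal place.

114.7 dB SPL

L_total = L₁ + 10·log₁₀ N for N identical incoherent sources.
L_total = 103.9 + 10·log₁₀(12) = 103.9 + 10.792 = 114.69 dB SPL.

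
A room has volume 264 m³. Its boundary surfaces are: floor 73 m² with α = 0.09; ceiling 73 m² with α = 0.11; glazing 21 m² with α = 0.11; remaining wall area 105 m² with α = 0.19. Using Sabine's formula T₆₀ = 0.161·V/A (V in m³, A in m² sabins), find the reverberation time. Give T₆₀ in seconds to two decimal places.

A = Σ Sᵢαᵢ = 73·0.09 + 73·0.11 + 21·0.11 + 105·0.19 = 36.86 m².
T₆₀ = 0.161·V/A = 0.161·264/36.86 = 1.153 s.

1.15 s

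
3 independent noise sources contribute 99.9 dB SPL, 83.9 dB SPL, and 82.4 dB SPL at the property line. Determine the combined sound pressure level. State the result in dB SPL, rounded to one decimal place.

100.1 dB SPL

Incoherent sources combine by intensity addition: L_total = 10·log₁₀(Σ 10^(L_i/10)).
Σ 10^(L/10) = 10^(99.9/10) + 10^(83.9/10) + 10^(82.4/10) = 1.019e+10.
L_total = 10·log₁₀(1.019e+10) = 100.08 dB SPL.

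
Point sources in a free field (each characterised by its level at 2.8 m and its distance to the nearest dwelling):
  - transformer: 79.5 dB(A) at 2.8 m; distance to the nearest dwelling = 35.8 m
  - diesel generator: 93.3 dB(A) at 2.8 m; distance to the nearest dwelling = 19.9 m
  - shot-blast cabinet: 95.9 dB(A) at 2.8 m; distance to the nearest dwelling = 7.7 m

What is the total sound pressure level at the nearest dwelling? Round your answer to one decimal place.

87.5 dB(A)

Apply inverse-square spreading to bring every level to the receiver, then sum 10^(L/10).
transformer: 79.5 − 20·log₁₀(35.8/2.8) = 79.5 − 22.13 = 57.37 dB(A).
diesel generator: 93.3 − 20·log₁₀(19.9/2.8) = 93.3 − 17.03 = 76.27 dB(A).
shot-blast cabinet: 95.9 − 20·log₁₀(7.7/2.8) = 95.9 − 8.79 = 87.11 dB(A).
Σ 10^(L/10) = 5.573e+08 → L_total = 10·log₁₀(5.573e+08) = 87.46 dB(A).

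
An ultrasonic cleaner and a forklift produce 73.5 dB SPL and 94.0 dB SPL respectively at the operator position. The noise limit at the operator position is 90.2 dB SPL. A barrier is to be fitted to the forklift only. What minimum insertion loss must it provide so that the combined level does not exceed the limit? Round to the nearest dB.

4 dB

The untreated sources together contribute 10^(73.5/10) = 2.239e+07, i.e. 73.50 dB SPL.
To meet 90.2 dB SPL overall, the treated forklift may contribute at most 10^(90.2/10) − 2.239e+07 = 1.025e+09, i.e. 90.11 dB SPL.
Required insertion loss = 94.0 − 90.11 = 3.89 dB.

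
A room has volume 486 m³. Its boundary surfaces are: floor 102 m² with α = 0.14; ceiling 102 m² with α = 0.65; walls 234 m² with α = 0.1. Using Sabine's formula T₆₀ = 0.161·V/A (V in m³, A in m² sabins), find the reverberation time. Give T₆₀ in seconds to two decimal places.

A = Σ Sᵢαᵢ = 102·0.14 + 102·0.65 + 234·0.1 = 103.98 m².
T₆₀ = 0.161 × 486 / 103.98 = 0.753 s.

0.75 s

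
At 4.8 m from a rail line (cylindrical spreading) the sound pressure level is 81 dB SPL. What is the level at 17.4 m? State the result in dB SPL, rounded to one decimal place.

75.4 dB SPL

Line-source attenuation: ΔL = 10·log₁₀(r₂/r₁) = 10·log₁₀(17.4/4.8) = 5.593 dB.
L₂ = 81 − 10·log₁₀(17.4/4.8) = 81 − 5.593 = 75.41 dB SPL.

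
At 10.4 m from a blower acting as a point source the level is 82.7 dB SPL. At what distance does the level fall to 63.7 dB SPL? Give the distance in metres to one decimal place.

92.7 m

Point-source spreading drops the level by 20·log₁₀(r₂/r₁); inverting, r₂/r₁ = 10^(ΔL/20).
r₂ = 10.4·10^((82.7−63.7)/20) = 10.4·10^(19.0/20) = 92.69 m.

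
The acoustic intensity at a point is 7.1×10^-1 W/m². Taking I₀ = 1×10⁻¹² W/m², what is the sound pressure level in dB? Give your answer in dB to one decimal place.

118.5 dB

L = 10·log₁₀(I/I₀) = 10·log₁₀(7.1×10^-1/10⁻¹²) = 10·log₁₀(7.1×10^11).
L = 10·(0.8513 + 11) = 118.51 dB.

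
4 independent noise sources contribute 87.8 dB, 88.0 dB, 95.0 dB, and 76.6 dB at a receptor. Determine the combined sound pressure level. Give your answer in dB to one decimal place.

96.5 dB

For uncorrelated sources the intensities add, so convert each level to linear form, sum, and take 10·log₁₀ of the total.
Σ 10^(L/10) = 10^(87.8/10) + 10^(88.0/10) + 10^(95.0/10) + 10^(76.6/10) = 4.442e+09.
L_total = 10·log₁₀(4.442e+09) = 96.48 dB.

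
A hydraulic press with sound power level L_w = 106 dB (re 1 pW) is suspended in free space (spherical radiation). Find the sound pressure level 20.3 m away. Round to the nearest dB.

Free-field spherical radiation: L_p = L_w − 10·log₁₀(4π·r²), r = 20.3 m.
4π·r² = 5178 m², 10·log₁₀ of that is 37.142 dB.
L_p = 106 − 37.142 = 68.86 dB.

69 dB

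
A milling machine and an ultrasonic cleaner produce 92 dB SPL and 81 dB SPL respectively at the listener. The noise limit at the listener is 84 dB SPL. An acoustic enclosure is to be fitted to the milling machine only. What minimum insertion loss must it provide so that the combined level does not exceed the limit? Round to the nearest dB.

Fixed contribution from the other source: Σ 10^(L/10) = 10^(81/10) = 1.259e+08 (81.00 dB SPL).
To meet 84 dB SPL overall, the treated milling machine may contribute at most 10^(84/10) − 1.259e+08 = 1.253e+08, i.e. 80.98 dB SPL.
Required insertion loss = 92 − 80.98 = 11.02 dB.

11 dB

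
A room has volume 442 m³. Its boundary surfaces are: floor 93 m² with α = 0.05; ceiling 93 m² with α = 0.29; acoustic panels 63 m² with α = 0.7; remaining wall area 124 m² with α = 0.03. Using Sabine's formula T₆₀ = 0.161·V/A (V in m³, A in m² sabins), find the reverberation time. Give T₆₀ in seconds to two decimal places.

0.90 s

Total absorption A = 93·0.05 + 93·0.29 + 63·0.7 + 124·0.03 = 79.44 m² sabins.
T₆₀ = 0.161 × 442 / 79.44 = 0.896 s.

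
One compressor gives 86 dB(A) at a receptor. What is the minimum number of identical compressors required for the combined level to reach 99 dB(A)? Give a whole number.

20

N identical sources give L₁ + 10·log₁₀ N, so require 10·log₁₀ N ≥ 99 − 86 = 13.0 dB.
N ≥ 10^(13.0/10) = 19.953, so N = 20.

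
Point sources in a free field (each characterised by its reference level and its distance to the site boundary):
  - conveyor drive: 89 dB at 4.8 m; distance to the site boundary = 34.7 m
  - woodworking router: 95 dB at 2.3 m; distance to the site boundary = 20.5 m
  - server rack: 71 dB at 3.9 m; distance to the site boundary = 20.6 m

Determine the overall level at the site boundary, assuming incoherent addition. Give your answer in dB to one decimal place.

77.4 dB

Apply inverse-square spreading to bring every level to the receiver, then sum 10^(L/10).
conveyor drive: 89 − 20·log₁₀(34.7/4.8) = 89 − 17.18 = 71.82 dB.
woodworking router: 95 − 20·log₁₀(20.5/2.3) = 95 − 19.00 = 76.00 dB.
server rack: 71 − 20·log₁₀(20.6/3.9) = 71 − 14.46 = 56.54 dB.
Σ 10^(L/10) = 5.546e+07 → L_total = 10·log₁₀(5.546e+07) = 77.44 dB.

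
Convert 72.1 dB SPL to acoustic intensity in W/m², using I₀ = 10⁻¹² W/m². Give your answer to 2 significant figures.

1.6e-05 W/m²

I = I₀·10^(L/10) = 10⁻¹² × 10^(72.1/10) = 10^(-4.790).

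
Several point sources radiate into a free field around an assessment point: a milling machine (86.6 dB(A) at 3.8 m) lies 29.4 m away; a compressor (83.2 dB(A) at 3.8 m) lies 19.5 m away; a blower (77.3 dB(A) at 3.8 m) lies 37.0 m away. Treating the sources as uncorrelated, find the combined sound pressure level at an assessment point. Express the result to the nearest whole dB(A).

72 dB(A)

Apply inverse-square spreading to bring every level to the receiver, then sum 10^(L/10).
milling machine: 86.6 − 20·log₁₀(29.4/3.8) = 86.6 − 17.77 = 68.83 dB(A).
compressor: 83.2 − 20·log₁₀(19.5/3.8) = 83.2 − 14.21 = 68.99 dB(A).
blower: 77.3 − 20·log₁₀(37.0/3.8) = 77.3 − 19.77 = 57.53 dB(A).
Σ 10^(L/10) = 1.614e+07 → L_total = 10·log₁₀(1.614e+07) = 72.08 dB(A).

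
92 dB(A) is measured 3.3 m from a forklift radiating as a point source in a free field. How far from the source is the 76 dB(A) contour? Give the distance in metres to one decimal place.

20.8 m

For a point source L₁ − L₂ = 20·log₁₀(r₂/r₁), so r₂ = r₁·10^((L₁−L₂)/20).
r₂ = 3.3·10^((92−76)/20) = 3.3·10^(16.0/20) = 20.82 m.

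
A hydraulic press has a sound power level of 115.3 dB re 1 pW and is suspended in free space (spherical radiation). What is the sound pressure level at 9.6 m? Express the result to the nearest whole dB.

The power spreads over a sphere of area 4π·r², so L_p = L_w − 10·log₁₀(4π·r²).
4π·r² = 1158 m², 10·log₁₀ of that is 30.638 dB.
L_p = 115.3 − 30.638 = 84.66 dB.

85 dB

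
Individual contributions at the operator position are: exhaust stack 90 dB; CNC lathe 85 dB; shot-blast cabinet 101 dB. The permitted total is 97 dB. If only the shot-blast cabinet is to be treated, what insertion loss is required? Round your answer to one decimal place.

5.3 dB

Everything except the shot-blast cabinet sums to 10^(90/10) + 10^(85/10) = 1.316e+09 in linear terms, 91.19 dB.
To meet 97 dB overall, the treated shot-blast cabinet may contribute at most 10^(97/10) − 1.316e+09 = 3.696e+09, i.e. 95.68 dB.
So the shot-blast cabinet must be reduced from 101 to 95.68 dB: IL = 5.32 dB.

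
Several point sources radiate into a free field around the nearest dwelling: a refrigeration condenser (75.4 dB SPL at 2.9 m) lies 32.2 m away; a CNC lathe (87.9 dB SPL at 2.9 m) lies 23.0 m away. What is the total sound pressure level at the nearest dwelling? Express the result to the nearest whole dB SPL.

70 dB SPL

Propagate each source to the receiver with L = L_ref − 20·log₁₀(r/r_ref), then add intensities.
refrigeration condenser: 75.4 − 20·log₁₀(32.2/2.9) = 75.4 − 20.91 = 54.49 dB SPL.
CNC lathe: 87.9 − 20·log₁₀(23.0/2.9) = 87.9 − 17.99 = 69.91 dB SPL.
Σ 10^(L/10) = 1.008e+07 → L_total = 10·log₁₀(1.008e+07) = 70.04 dB SPL.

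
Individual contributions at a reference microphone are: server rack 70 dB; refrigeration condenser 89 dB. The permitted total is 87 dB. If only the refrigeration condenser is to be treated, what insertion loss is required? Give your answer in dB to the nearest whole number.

2 dB

Everything except the refrigeration condenser sums to 10^(70/10) = 1.000e+07 in linear terms, 70.00 dB.
To meet 87 dB overall, the treated refrigeration condenser may contribute at most 10^(87/10) − 1.000e+07 = 4.912e+08, i.e. 86.91 dB.
So the refrigeration condenser must be reduced from 89 to 86.91 dB: IL = 2.09 dB.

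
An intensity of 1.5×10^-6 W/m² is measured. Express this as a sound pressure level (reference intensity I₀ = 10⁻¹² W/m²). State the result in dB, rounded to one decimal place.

L = 10·log₁₀(I/I₀) = 10·log₁₀(1.5×10^-6/10⁻¹²) = 10·log₁₀(1.5×10^6).
L = 10·(0.1761 + 6) = 61.76 dB.

61.8 dB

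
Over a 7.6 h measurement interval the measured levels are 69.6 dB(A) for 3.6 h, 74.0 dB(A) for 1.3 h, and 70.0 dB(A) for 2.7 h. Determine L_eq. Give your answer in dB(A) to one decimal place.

70.9 dB(A)

The energy average is taken in the linear domain: L_eq = 10·log₁₀[(Σ tᵢ·10^(Lᵢ/10))/T], T = 7.6 h.
Σ tᵢ·10^(Lᵢ/10) = 3.6·10^(69.6/10) + 1.3·10^(74.0/10) + 2.7·10^(70.0/10) = 9.249e+07.
L_eq = 10·log₁₀(9.249e+07/7.6) = 70.85 dB(A).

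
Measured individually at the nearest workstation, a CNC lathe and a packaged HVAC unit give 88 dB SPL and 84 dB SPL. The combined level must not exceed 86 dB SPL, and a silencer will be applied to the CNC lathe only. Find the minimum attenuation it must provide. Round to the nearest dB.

Everything except the CNC lathe sums to 10^(84/10) = 2.512e+08 in linear terms, 84.00 dB SPL.
To meet 86 dB SPL overall, the treated CNC lathe may contribute at most 10^(86/10) − 2.512e+08 = 1.469e+08, i.e. 81.67 dB SPL.
So the CNC lathe must be reduced from 88 to 81.67 dB SPL: IL = 6.33 dB.

6 dB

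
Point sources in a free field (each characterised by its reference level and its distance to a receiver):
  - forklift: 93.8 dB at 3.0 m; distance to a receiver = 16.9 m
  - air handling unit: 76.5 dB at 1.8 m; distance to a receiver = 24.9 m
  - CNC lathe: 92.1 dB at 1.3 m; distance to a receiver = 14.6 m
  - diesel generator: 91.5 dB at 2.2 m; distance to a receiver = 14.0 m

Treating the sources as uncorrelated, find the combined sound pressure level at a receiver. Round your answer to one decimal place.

80.9 dB

Propagate each source to the receiver with L = L_ref − 20·log₁₀(r/r_ref), then add intensities.
forklift: 93.8 − 20·log₁₀(16.9/3.0) = 93.8 − 15.02 = 78.78 dB.
air handling unit: 76.5 − 20·log₁₀(24.9/1.8) = 76.5 − 22.82 = 53.68 dB.
CNC lathe: 92.1 − 20·log₁₀(14.6/1.3) = 92.1 − 21.01 = 71.09 dB.
diesel generator: 91.5 − 20·log₁₀(14.0/2.2) = 91.5 − 16.07 = 75.43 dB.
Σ 10^(L/10) = 1.236e+08 → L_total = 10·log₁₀(1.236e+08) = 80.92 dB.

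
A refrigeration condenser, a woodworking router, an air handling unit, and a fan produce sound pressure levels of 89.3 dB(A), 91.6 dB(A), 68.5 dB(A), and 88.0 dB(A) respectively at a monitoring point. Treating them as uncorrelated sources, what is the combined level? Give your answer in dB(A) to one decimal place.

For uncorrelated sources the intensities add, so convert each level to linear form, sum, and take 10·log₁₀ of the total.
Σ 10^(L/10) = 10^(89.3/10) + 10^(91.6/10) + 10^(68.5/10) + 10^(88.0/10) = 2.935e+09.
L_total = 10·log₁₀(2.935e+09) = 94.68 dB(A).

94.7 dB(A)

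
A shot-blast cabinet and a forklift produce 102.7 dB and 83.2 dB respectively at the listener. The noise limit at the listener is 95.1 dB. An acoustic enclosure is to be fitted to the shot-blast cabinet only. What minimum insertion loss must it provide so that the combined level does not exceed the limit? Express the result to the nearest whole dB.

8 dB

The untreated sources together contribute 10^(83.2/10) = 2.089e+08, i.e. 83.20 dB.
The limit corresponds to 10^(95.1/10) = 3.236e+09; subtracting the fixed part leaves 3.027e+09 for the shot-blast cabinet, i.e. 94.81 dB.
Required insertion loss = 102.7 − 94.81 = 7.89 dB.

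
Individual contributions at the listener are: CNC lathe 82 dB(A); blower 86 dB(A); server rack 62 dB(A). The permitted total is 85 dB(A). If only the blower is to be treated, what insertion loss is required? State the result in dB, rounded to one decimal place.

4.1 dB

Everything except the blower sums to 10^(82/10) + 10^(62/10) = 1.601e+08 in linear terms, 82.04 dB(A).
The limit corresponds to 10^(85/10) = 3.162e+08; subtracting the fixed part leaves 1.562e+08 for the blower, i.e. 81.94 dB(A).
So the blower must be reduced from 86 to 81.94 dB(A): IL = 4.06 dB.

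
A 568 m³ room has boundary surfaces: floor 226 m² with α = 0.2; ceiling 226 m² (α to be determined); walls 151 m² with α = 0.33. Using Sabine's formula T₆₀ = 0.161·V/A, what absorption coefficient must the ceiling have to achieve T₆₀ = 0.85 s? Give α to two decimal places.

0.06

From T₆₀ = 0.161·V/A, the target T₆₀ = 0.85 s needs A = 0.161·568/0.85 = 107.59 m².
Absorption from the other surfaces = 226·0.2 + 151·0.33 = 95.03 m², so the ceiling must supply 12.56 m² over 226 m².
α = 12.56/226 = 0.056.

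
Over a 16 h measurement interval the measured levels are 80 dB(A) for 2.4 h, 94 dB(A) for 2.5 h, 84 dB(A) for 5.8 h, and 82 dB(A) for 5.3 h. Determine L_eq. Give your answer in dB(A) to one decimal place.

87.4 dB(A)

L_eq = 10·log₁₀[(1/T)·Σ tᵢ·10^(Lᵢ/10)] with T = 16 h.
Σ tᵢ·10^(Lᵢ/10) = 2.4·10^(80/10) + 2.5·10^(94/10) + 5.8·10^(84/10) + 5.3·10^(82/10) = 8.817e+09.
L_eq = 10·log₁₀(8.817e+09/16) = 87.41 dB(A).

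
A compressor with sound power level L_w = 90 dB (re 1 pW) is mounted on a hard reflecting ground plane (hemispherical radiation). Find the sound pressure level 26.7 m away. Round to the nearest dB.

Free-field hemispherical radiation: L_p = L_w − 10·log₁₀(2π·r²), r = 26.7 m.
2π·r² = 4479 m², 10·log₁₀ of that is 36.512 dB.
L_p = 90 − 36.512 = 53.49 dB.

53 dB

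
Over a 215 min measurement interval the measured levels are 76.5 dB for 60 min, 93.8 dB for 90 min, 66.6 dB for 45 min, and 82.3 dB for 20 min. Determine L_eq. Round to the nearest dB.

90 dB

Weight each interval's intensity by its duration and average over T = 215 min:
Σ tᵢ·10^(Lᵢ/10) = 60·10^(76.5/10) + 90·10^(93.8/10) + 45·10^(66.6/10) + 20·10^(82.3/10) = 2.222e+11.
L_eq = 10·log₁₀(2.222e+11/215) = 90.14 dB.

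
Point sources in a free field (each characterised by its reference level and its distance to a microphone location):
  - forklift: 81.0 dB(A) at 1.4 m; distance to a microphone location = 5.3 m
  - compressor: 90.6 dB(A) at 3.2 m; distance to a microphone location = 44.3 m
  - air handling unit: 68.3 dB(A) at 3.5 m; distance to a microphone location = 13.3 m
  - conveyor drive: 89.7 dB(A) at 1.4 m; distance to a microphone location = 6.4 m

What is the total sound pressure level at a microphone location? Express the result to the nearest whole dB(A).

78 dB(A)

Propagate each source to the receiver with L = L_ref − 20·log₁₀(r/r_ref), then add intensities.
forklift: 81.0 − 20·log₁₀(5.3/1.4) = 81.0 − 11.56 = 69.44 dB(A).
compressor: 90.6 − 20·log₁₀(44.3/3.2) = 90.6 − 22.83 = 67.77 dB(A).
air handling unit: 68.3 − 20·log₁₀(13.3/3.5) = 68.3 − 11.60 = 56.70 dB(A).
conveyor drive: 89.7 − 20·log₁₀(6.4/1.4) = 89.7 − 13.20 = 76.50 dB(A).
Σ 10^(L/10) = 5.990e+07 → L_total = 10·log₁₀(5.990e+07) = 77.77 dB(A).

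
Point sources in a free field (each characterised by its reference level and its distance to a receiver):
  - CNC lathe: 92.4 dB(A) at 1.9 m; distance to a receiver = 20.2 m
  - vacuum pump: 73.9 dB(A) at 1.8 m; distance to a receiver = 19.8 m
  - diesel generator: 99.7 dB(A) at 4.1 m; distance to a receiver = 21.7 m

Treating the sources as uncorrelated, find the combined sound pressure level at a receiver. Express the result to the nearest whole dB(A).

First find each source's level at the receiver (point-source: −20·log₁₀(r/r_ref)), then combine on an intensity basis.
CNC lathe: 92.4 − 20·log₁₀(20.2/1.9) = 92.4 − 20.53 = 71.87 dB(A).
vacuum pump: 73.9 − 20·log₁₀(19.8/1.8) = 73.9 − 20.83 = 53.07 dB(A).
diesel generator: 99.7 − 20·log₁₀(21.7/4.1) = 99.7 − 14.47 = 85.23 dB(A).
Σ 10^(L/10) = 3.487e+08 → L_total = 10·log₁₀(3.487e+08) = 85.42 dB(A).

85 dB(A)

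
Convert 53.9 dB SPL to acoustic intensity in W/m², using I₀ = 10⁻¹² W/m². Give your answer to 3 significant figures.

L = 10·log₁₀(I/I₀) ⇒ I = I₀·10^(L/10) = 10⁻¹² × 10^5.39.

2.45e-07 W/m²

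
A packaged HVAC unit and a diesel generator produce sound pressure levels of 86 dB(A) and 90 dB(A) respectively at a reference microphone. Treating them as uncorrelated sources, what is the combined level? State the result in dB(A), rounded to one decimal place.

Incoherent sources combine by intensity addition: L_total = 10·log₁₀(Σ 10^(L_i/10)).
Σ 10^(L/10) = 10^(86/10) + 10^(90/10) = 1.398e+09.
L_total = 10·log₁₀(1.398e+09) = 91.46 dB(A).

91.5 dB(A)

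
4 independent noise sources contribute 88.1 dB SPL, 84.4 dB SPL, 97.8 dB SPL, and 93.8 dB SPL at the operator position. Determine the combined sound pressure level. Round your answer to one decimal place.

Incoherent sources combine by intensity addition: L_total = 10·log₁₀(Σ 10^(L_i/10)).
Σ 10^(L/10) = 10^(88.1/10) + 10^(84.4/10) + 10^(97.8/10) + 10^(93.8/10) = 9.346e+09.
L_total = 10·log₁₀(9.346e+09) = 99.71 dB SPL.

99.7 dB SPL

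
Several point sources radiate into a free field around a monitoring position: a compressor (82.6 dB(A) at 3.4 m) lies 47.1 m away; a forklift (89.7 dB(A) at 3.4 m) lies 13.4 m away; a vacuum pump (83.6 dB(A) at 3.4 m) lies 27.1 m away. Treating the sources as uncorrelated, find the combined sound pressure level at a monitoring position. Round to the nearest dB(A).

78 dB(A)

Propagate each source to the receiver with L = L_ref − 20·log₁₀(r/r_ref), then add intensities.
compressor: 82.6 − 20·log₁₀(47.1/3.4) = 82.6 − 22.83 = 59.77 dB(A).
forklift: 89.7 − 20·log₁₀(13.4/3.4) = 89.7 − 11.91 = 77.79 dB(A).
vacuum pump: 83.6 − 20·log₁₀(27.1/3.4) = 83.6 − 18.03 = 65.57 dB(A).
Σ 10^(L/10) = 6.464e+07 → L_total = 10·log₁₀(6.464e+07) = 78.10 dB(A).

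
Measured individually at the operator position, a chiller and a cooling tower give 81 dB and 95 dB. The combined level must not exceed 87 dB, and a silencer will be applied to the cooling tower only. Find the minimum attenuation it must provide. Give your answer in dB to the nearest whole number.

9 dB

Fixed contribution from the other source: Σ 10^(L/10) = 10^(81/10) = 1.259e+08 (81.00 dB).
To meet 87 dB overall, the treated cooling tower may contribute at most 10^(87/10) − 1.259e+08 = 3.753e+08, i.e. 85.74 dB.
Required insertion loss = 95 − 85.74 = 9.26 dB.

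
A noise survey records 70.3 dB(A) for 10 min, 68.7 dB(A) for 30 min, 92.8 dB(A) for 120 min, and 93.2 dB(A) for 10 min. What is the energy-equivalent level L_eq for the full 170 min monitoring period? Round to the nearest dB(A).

L_eq = 10·log₁₀[(1/T)·Σ tᵢ·10^(Lᵢ/10)] with T = 170 min.
Σ tᵢ·10^(Lᵢ/10) = 10·10^(70.3/10) + 30·10^(68.7/10) + 120·10^(92.8/10) + 10·10^(93.2/10) = 2.499e+11.
L_eq = 10·log₁₀(2.499e+11/170) = 91.67 dB(A).

92 dB(A)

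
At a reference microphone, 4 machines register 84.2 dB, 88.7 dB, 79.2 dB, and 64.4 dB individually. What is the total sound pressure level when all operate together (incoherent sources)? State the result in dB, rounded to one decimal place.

90.4 dB

Incoherent sources combine by intensity addition: L_total = 10·log₁₀(Σ 10^(L_i/10)).
Σ 10^(L/10) = 10^(84.2/10) + 10^(88.7/10) + 10^(79.2/10) + 10^(64.4/10) = 1.090e+09.
L_total = 10·log₁₀(1.090e+09) = 90.38 dB.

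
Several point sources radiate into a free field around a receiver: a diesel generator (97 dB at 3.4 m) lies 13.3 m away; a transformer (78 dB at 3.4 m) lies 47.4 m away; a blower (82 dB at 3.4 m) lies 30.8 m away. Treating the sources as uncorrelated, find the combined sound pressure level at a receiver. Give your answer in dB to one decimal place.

Apply inverse-square spreading to bring every level to the receiver, then sum 10^(L/10).
diesel generator: 97 − 20·log₁₀(13.3/3.4) = 97 − 11.85 = 85.15 dB.
transformer: 78 − 20·log₁₀(47.4/3.4) = 78 − 22.89 = 55.11 dB.
blower: 82 − 20·log₁₀(30.8/3.4) = 82 − 19.14 = 62.86 dB.
Σ 10^(L/10) = 3.298e+08 → L_total = 10·log₁₀(3.298e+08) = 85.18 dB.

85.2 dB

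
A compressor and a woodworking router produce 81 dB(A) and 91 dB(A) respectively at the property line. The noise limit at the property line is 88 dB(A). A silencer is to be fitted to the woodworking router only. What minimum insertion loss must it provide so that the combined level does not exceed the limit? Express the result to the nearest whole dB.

4 dB

Everything except the woodworking router sums to 10^(81/10) = 1.259e+08 in linear terms, 81.00 dB(A).
To meet 88 dB(A) overall, the treated woodworking router may contribute at most 10^(88/10) − 1.259e+08 = 5.051e+08, i.e. 87.03 dB(A).
Required insertion loss = 91 − 87.03 = 3.97 dB.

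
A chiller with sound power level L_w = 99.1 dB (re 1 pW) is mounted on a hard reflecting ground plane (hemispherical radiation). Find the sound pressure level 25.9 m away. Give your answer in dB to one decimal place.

Free-field hemispherical radiation: L_p = L_w − 10·log₁₀(2π·r²), r = 25.9 m.
2π·r² = 4215 m², 10·log₁₀ of that is 36.248 dB.
L_p = 99.1 − 36.248 = 62.85 dB.

62.9 dB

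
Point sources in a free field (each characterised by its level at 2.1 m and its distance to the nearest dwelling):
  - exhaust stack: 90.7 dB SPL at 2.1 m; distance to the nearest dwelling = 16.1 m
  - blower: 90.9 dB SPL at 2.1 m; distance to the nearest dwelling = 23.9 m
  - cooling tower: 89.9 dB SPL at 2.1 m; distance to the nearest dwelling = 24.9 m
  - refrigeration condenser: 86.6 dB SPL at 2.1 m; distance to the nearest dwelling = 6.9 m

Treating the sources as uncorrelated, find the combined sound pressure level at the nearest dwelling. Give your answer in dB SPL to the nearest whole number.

Propagate each source to the receiver with L = L_ref − 20·log₁₀(r/r_ref), then add intensities.
exhaust stack: 90.7 − 20·log₁₀(16.1/2.1) = 90.7 − 17.69 = 73.01 dB SPL.
blower: 90.9 − 20·log₁₀(23.9/2.1) = 90.9 − 21.12 = 69.78 dB SPL.
cooling tower: 89.9 − 20·log₁₀(24.9/2.1) = 89.9 − 21.48 = 68.42 dB SPL.
refrigeration condenser: 86.6 − 20·log₁₀(6.9/2.1) = 86.6 − 10.33 = 76.27 dB SPL.
Σ 10^(L/10) = 7.878e+07 → L_total = 10·log₁₀(7.878e+07) = 78.96 dB SPL.

79 dB SPL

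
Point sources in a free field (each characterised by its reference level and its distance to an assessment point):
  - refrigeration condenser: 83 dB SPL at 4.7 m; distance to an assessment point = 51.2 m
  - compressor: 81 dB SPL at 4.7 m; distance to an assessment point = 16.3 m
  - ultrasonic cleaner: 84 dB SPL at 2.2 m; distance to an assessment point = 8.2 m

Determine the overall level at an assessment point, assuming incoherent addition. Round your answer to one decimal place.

74.8 dB SPL

Apply inverse-square spreading to bring every level to the receiver, then sum 10^(L/10).
refrigeration condenser: 83 − 20·log₁₀(51.2/4.7) = 83 − 20.74 = 62.26 dB SPL.
compressor: 81 − 20·log₁₀(16.3/4.7) = 81 − 10.80 = 70.20 dB SPL.
ultrasonic cleaner: 84 − 20·log₁₀(8.2/2.2) = 84 − 11.43 = 72.57 dB SPL.
Σ 10^(L/10) = 3.023e+07 → L_total = 10·log₁₀(3.023e+07) = 74.80 dB SPL.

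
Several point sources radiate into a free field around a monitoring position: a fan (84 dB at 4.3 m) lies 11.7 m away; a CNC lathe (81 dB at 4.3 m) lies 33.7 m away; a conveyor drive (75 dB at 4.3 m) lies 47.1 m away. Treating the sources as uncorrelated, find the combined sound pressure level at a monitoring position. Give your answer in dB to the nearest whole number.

76 dB

Propagate each source to the receiver with L = L_ref − 20·log₁₀(r/r_ref), then add intensities.
fan: 84 − 20·log₁₀(11.7/4.3) = 84 − 8.69 = 75.31 dB.
CNC lathe: 81 − 20·log₁₀(33.7/4.3) = 81 − 17.88 = 63.12 dB.
conveyor drive: 75 − 20·log₁₀(47.1/4.3) = 75 − 20.79 = 54.21 dB.
Σ 10^(L/10) = 3.624e+07 → L_total = 10·log₁₀(3.624e+07) = 75.59 dB.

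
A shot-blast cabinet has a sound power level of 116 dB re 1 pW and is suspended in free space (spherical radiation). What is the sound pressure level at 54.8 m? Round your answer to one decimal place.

70.2 dB

Free-field spherical radiation: L_p = L_w − 10·log₁₀(4π·r²), r = 54.8 m.
4π·r² = 3.774e+04 m², 10·log₁₀ of that is 45.768 dB.
L_p = 116 − 45.768 = 70.23 dB.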